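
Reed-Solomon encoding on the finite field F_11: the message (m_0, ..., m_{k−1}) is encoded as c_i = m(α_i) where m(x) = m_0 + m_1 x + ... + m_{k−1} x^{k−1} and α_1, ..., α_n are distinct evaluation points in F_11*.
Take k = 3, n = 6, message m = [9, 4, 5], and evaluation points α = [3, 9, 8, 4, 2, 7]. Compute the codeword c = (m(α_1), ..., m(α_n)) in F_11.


c = [0, 10, 9, 6, 4, 7]

Message polynomial: m(x) = 9 + 4·x + 5·x^2 (mod 11).
For each evaluation point α_i, compute m(α_i) mod 11:
  α_1 = 3: Horner steps 5 → 8 → 0, so m(3) = 0.
  α_2 = 9: Horner steps 5 → 5 → 10, so m(9) = 10.
  α_3 = 8: Horner steps 5 → 0 → 9, so m(8) = 9.
  α_4 = 4: Horner steps 5 → 2 → 6, so m(4) = 6.
  α_5 = 2: Horner steps 5 → 3 → 4, so m(2) = 4.
  α_6 = 7: Horner steps 5 → 6 → 7, so m(7) = 7.
Codeword c = [0, 10, 9, 6, 4, 7] ∈ F_11^6.


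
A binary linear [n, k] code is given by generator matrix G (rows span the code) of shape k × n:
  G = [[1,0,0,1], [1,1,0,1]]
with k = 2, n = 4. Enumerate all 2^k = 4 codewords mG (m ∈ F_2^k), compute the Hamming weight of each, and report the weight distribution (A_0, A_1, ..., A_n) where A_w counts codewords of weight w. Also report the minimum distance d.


Weight distribution: A_0 = 1, A_1 = 1, A_2 = 1, A_3 = 1. Minimum distance d = 1.

Enumerate all 2^2 = 4 messages m ∈ F_2^2.
For each, compute codeword c = mG in F_2^4, then tally its weight.
  m = 00 → c = 0000, weight = 0.
  m = 10 → c = 1001, weight = 2.
  m = 01 → c = 1101, weight = 3.
  m = 11 → c = 0100, weight = 1.
Tally weights:
  weight 0: 1 codewords.
  weight 1: 1 codewords.
  weight 2: 1 codewords.
  weight 3: 1 codewords.
Minimum distance d = smallest w > 0 with A_w > 0 = 1.
Sanity: Σ A_w = 4 = 2^2 = 4 ✓.


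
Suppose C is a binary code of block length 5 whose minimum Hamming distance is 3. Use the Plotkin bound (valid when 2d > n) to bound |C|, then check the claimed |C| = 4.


Plotkin bound M ≤ 6; given |C| = 4 ≤ bound (satisfied).

Check applicability: 2d = 6, n = 5.
2d − n = 1 > 0, so Plotkin applies.
Compute d/(2d−n) = 3/1 ≈ 3.0000.
⌊d/(2d−n)⌋ = 3.
Plotkin bound: M ≤ 2·3 = 6.
Given |C| = 4, check: satisfied.
This |C| is below the Plotkin bound.


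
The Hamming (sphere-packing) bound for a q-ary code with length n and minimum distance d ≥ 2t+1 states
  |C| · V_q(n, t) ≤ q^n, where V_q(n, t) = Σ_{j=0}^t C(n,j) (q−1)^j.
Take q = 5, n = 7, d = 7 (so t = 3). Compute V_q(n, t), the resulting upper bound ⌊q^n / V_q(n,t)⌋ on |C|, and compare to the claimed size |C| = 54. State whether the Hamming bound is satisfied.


V_q(n, t) = 2605, q^n = 78125, Hamming bound = 29, |C| = 54 > bound (violated).

Step 1: Compute V_q(n, t) = Σ_{j=0}^3 C(n, j) (q−1)^j.
  j = 0: C(7,0)·(4)^0 = 1·1 = 1.
  j = 1: C(7,1)·(4)^1 = 7·4 = 28.
  j = 2: C(7,2)·(4)^2 = 21·16 = 336.
  j = 3: C(7,3)·(4)^3 = 35·64 = 2240.
  V_q(n, t) = 1 + 28 + 336 + 2240 = 2605.
Step 2: q^n = 5^7 = 78125.
Step 3: Hamming bound ⌊q^n / V_q(n,t)⌋ = ⌊78125/2605⌋ = 29.
Step 4: Compare |C| = 54 to 29: violated.
The claimed |C| lies above the Hamming bound, so no 5-ary code of length 7 with d ≥ 7 can have 54 codewords.


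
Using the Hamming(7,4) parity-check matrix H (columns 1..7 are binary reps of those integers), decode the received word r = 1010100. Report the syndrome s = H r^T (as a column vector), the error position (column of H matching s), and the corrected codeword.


s = (1, 1, 1)^T, error position = 7, corrected codeword c = 1010101

Compute s = H r^T mod 2 one row at a time:
  s_1 = 0 + 1 + 0 + 0 = 1 ≡ 1 (mod 2).
  s_2 = 0 + 1 + 0 + 0 = 1 ≡ 1 (mod 2).
  s_3 = 1 + 1 + 1 + 0 = 3 ≡ 1 (mod 2).
s = (1, 1, 1)^T — this equals column 7 of H (binary 111), so error is at position 7.
Correct: flip bit 7 of r = 1010100 to get c = 1010101.


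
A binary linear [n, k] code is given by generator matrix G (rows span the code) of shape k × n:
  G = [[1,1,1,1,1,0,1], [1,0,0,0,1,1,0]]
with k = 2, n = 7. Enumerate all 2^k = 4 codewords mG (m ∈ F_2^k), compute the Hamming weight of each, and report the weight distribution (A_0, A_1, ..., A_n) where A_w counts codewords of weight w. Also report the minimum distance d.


Weight distribution: A_0 = 1, A_3 = 1, A_5 = 1, A_6 = 1. Minimum distance d = 3.

Enumerate all 2^2 = 4 messages m ∈ F_2^2.
For each, compute codeword c = mG in F_2^7, then tally its weight.
  m = 00 → c = 0000000, weight = 0.
  m = 10 → c = 1111101, weight = 6.
  m = 01 → c = 1000110, weight = 3.
  m = 11 → c = 0111011, weight = 5.
Tally weights:
  weight 0: 1 codewords.
  weight 3: 1 codewords.
  weight 5: 1 codewords.
  weight 6: 1 codewords.
Minimum distance d = smallest w > 0 with A_w > 0 = 3.
Sanity: Σ A_w = 4 = 2^2 = 4 ✓.


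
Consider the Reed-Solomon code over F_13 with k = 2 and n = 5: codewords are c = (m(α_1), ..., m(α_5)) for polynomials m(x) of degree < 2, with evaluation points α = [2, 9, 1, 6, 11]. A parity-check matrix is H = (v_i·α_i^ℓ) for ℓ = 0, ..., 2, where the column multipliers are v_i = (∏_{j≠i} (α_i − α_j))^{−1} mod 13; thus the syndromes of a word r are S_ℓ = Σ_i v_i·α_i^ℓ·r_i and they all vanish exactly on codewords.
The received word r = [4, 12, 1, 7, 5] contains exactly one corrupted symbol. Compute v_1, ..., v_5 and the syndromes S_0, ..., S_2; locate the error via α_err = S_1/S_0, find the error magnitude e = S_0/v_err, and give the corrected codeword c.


S = (4, 11, 1), error at position 4, error magnitude e = 4, c = [4, 12, 1, 3, 5].

Step 1: column multipliers v_i = (∏_{j≠i}(α_i − α_j))^{−1} mod 13.
  i = 1 (α = 2): (2−9)(2−1)(2−6)(2−11) = (−7)·1·(−4)·(−9) = −252 ≡ 8, so v_1 = 8^{−1} = 5 (mod 13).
  i = 2 (α = 9): (9−2)(9−1)(9−6)(9−11) = 7·8·3·(−2) = −336 ≡ 2, so v_2 = 2^{−1} = 7 (mod 13).
  i = 3 (α = 1): (1−2)(1−9)(1−6)(1−11) = (−1)·(−8)·(−5)·(−10) = 400 ≡ 10, so v_3 = 10^{−1} = 4 (mod 13).
  i = 4 (α = 6): (6−2)(6−9)(6−1)(6−11) = 4·(−3)·5·(−5) = 300 ≡ 1, so v_4 = 1^{−1} = 1 (mod 13).
  i = 5 (α = 11): (11−2)(11−9)(11−1)(11−6) = 9·2·10·5 = 900 ≡ 3, so v_5 = 3^{−1} = 9 (mod 13).
  v = [5, 7, 4, 1, 9].
Step 2: syndromes of r = [4, 12, 1, 7, 5] (all sums mod 13).
  S_0 = Σ v_i r_i = 5·4 + 7·12 + 4·1 + 1·7 + 9·5 = 160 ≡ 4.
  S_1 = Σ v_i α_i r_i = 5·2·4 + 7·9·12 + 4·1·1 + 1·6·7 + 9·11·5 = 1337 ≡ 11.
  α_i^2 mod 13 = [4, 3, 1, 10, 4].
  S_2 = Σ v_i α_i^2 r_i = 5·4·4 + 7·3·12 + 4·1·1 + 1·10·7 + 9·4·5 = 586 ≡ 1.
  S = (4, 11, 1) ≠ 0, so r is not a codeword (an error is present).
Step 3: locate the error. For a single error e at position i, S_ℓ = v_i·e·α_i^ℓ, so α_err = S_1/S_0.
  S_0^{−1} = 4^{−1} = 10 (mod 13), so α_err = 11·10 = 110 ≡ 6 = α_4. Error position i = 4.
  Consistency check: S_2/S_1 = 1·6 = 6 ≡ 6 = α_err ✓ (single-error assumption holds).
Step 4: error magnitude e = S_0/v_4 = S_0·∏_{j≠4}(α_4 − α_j) = 4·1 = 4 ≡ 4 (mod 13).
Step 5: correct position 4: c_4 = r_4 − e = 7 − 4 ≡ 3 (mod 13). Hence c = [4, 12, 1, 3, 5].
  Check: interpolating c through the α_i gives m(x) = 11 + 3·x (degree < 2) with m(α_i) = c_i for every i, so c is indeed a codeword.


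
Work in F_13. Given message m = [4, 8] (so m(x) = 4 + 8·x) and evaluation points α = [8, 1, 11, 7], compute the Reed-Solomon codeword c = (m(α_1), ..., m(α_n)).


c = [3, 12, 1, 8]

Message polynomial: m(x) = 4 + 8·x (mod 13).
For each evaluation point α_i, compute m(α_i) mod 13:
  α_1 = 8: Horner steps 8 → 3, so m(8) = 3.
  α_2 = 1: Horner steps 8 → 12, so m(1) = 12.
  α_3 = 11: Horner steps 8 → 1, so m(11) = 1.
  α_4 = 7: Horner steps 8 → 8, so m(7) = 8.
Codeword c = [3, 12, 1, 8] ∈ F_13^4.


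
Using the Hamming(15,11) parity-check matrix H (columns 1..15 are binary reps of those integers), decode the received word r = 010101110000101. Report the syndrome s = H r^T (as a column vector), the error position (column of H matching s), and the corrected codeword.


s = (1, 1, 0, 1)^T, error position = 13, corrected codeword c = 010101110000001

Compute s = H r^T mod 2 one row at a time:
  s_1 = 1 + 0 + 0 + 0 + 0 + 1 + 0 + 1 = 3 ≡ 1 (mod 2).
  s_2 = 1 + 0 + 1 + 1 + 0 + 1 + 0 + 1 = 5 ≡ 1 (mod 2).
  s_3 = 1 + 0 + 1 + 1 + 0 + 0 + 0 + 1 = 4 ≡ 0 (mod 2).
  s_4 = 0 + 0 + 0 + 1 + 0 + 0 + 1 + 1 = 3 ≡ 1 (mod 2).
s = (1, 1, 0, 1)^T — this equals column 13 of H (binary 1101), so error is at position 13.
Correct: flip bit 13 of r = 010101110000101 to get c = 010101110000001.


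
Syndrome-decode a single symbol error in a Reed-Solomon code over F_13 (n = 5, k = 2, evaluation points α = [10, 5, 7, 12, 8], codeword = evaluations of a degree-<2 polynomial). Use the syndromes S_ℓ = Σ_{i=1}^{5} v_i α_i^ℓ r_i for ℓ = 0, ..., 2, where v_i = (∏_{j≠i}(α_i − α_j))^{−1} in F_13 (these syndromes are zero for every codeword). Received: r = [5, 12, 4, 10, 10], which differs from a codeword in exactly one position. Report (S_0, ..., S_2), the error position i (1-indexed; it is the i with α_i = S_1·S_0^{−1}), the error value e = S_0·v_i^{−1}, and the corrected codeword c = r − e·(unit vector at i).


S = (8, 12, 5), error at position 5, error magnitude e = 10, c = [5, 12, 4, 10, 0].

Step 1: column multipliers v_i = (∏_{j≠i}(α_i − α_j))^{−1} mod 13.
  i = 1 (α = 10): (10−5)(10−7)(10−12)(10−8) = 5·3·(−2)·2 = −60 ≡ 5, so v_1 = 5^{−1} = 8 (mod 13).
  i = 2 (α = 5): (5−10)(5−7)(5−12)(5−8) = (−5)·(−2)·(−7)·(−3) = 210 ≡ 2, so v_2 = 2^{−1} = 7 (mod 13).
  i = 3 (α = 7): (7−10)(7−5)(7−12)(7−8) = (−3)·2·(−5)·(−1) = −30 ≡ 9, so v_3 = 9^{−1} = 3 (mod 13).
  i = 4 (α = 12): (12−10)(12−5)(12−7)(12−8) = 2·7·5·4 = 280 ≡ 7, so v_4 = 7^{−1} = 2 (mod 13).
  i = 5 (α = 8): (8−10)(8−5)(8−7)(8−12) = (−2)·3·1·(−4) = 24 ≡ 11, so v_5 = 11^{−1} = 6 (mod 13).
  v = [8, 7, 3, 2, 6].
Step 2: syndromes of r = [5, 12, 4, 10, 10] (all sums mod 13).
  S_0 = Σ v_i r_i = 8·5 + 7·12 + 3·4 + 2·10 + 6·10 = 216 ≡ 8.
  S_1 = Σ v_i α_i r_i = 8·10·5 + 7·5·12 + 3·7·4 + 2·12·10 + 6·8·10 = 1624 ≡ 12.
  α_i^2 mod 13 = [9, 12, 10, 1, 12].
  S_2 = Σ v_i α_i^2 r_i = 8·9·5 + 7·12·12 + 3·10·4 + 2·1·10 + 6·12·10 = 2228 ≡ 5.
  S = (8, 12, 5) ≠ 0, so r is not a codeword (an error is present).
Step 3: locate the error. For a single error e at position i, S_ℓ = v_i·e·α_i^ℓ, so α_err = S_1/S_0.
  S_0^{−1} = 8^{−1} = 5 (mod 13), so α_err = 12·5 = 60 ≡ 8 = α_5. Error position i = 5.
  Consistency check: S_2/S_1 = 5·12 = 60 ≡ 8 = α_err ✓ (single-error assumption holds).
Step 4: error magnitude e = S_0/v_5 = S_0·∏_{j≠5}(α_5 − α_j) = 8·11 = 88 ≡ 10 (mod 13).
Step 5: correct position 5: c_5 = r_5 − e = 10 − 10 ≡ 0 (mod 13). Hence c = [5, 12, 4, 10, 0].
  Check: interpolating c through the α_i gives m(x) = 6 + 9·x (degree < 2) with m(α_i) = c_i for every i, so c is indeed a codeword.


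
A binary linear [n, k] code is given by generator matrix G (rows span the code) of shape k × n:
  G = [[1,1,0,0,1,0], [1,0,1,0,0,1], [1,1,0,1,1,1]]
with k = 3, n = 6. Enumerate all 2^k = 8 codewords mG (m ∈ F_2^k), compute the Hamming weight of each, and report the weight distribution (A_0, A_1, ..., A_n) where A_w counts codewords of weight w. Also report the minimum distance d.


Weight distribution: A_0 = 1, A_2 = 1, A_3 = 3, A_4 = 2, A_5 = 1. Minimum distance d = 2.

Enumerate all 2^3 = 8 messages m ∈ F_2^3.
For each, compute codeword c = mG in F_2^6, then tally its weight.
  m = 000 → c = 000000, weight = 0.
  m = 100 → c = 110010, weight = 3.
  m = 010 → c = 101001, weight = 3.
  m = 110 → c = 011011, weight = 4.
  m = 001 → c = 110111, weight = 5.
  m = 101 → c = 000101, weight = 2.
  m = 011 → c = 011110, weight = 4.
  m = 111 → c = 101100, weight = 3.
Tally weights:
  weight 0: 1 codewords.
  weight 2: 1 codewords.
  weight 3: 3 codewords.
  weight 4: 2 codewords.
  weight 5: 1 codewords.
Minimum distance d = smallest w > 0 with A_w > 0 = 2.
Sanity: Σ A_w = 8 = 2^3 = 8 ✓.


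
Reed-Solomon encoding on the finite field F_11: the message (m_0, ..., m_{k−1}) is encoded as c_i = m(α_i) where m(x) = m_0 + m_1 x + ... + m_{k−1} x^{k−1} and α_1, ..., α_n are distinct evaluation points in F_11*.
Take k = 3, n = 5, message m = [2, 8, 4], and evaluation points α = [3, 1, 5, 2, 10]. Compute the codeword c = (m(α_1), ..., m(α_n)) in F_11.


c = [7, 3, 10, 1, 9]

Message polynomial: m(x) = 2 + 8·x + 4·x^2 (mod 11).
For each evaluation point α_i, compute m(α_i) mod 11:
  α_1 = 3: Horner steps 4 → 9 → 7, so m(3) = 7.
  α_2 = 1: Horner steps 4 → 1 → 3, so m(1) = 3.
  α_3 = 5: Horner steps 4 → 6 → 10, so m(5) = 10.
  α_4 = 2: Horner steps 4 → 5 → 1, so m(2) = 1.
  α_5 = 10: Horner steps 4 → 4 → 9, so m(10) = 9.
Codeword c = [7, 3, 10, 1, 9] ∈ F_11^5.


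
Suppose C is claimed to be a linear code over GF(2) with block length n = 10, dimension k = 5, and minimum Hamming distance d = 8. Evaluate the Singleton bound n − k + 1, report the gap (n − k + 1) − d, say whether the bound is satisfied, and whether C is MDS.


Singleton RHS = n − k + 1 = 6, slack = -2, bound violated (no such code; not MDS).

Singleton bound: d ≤ n − k + 1.
Here n = 10, k = 5, so n − k + 1 = 6.
Given d = 8, check d ≤ 6: NO.
Slack = (n − k + 1) − d = -2.
The slack is negative: d = 8 exceeds n − k + 1 = 6 by 2, so the Singleton bound is violated and no linear [10, 5, 8]_2 code can exist. In particular it is not MDS (MDS requires d = n − k + 1 exactly).
Description: the claimed parameters are [10, 5, 8]_2; such a code would be impossible (violates the Singleton bound).


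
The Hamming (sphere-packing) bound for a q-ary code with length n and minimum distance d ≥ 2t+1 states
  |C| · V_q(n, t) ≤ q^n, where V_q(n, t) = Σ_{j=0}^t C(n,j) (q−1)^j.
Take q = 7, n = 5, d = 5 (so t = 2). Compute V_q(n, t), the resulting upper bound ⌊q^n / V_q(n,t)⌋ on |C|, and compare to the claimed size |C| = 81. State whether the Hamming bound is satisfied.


V_q(n, t) = 391, q^n = 16807, Hamming bound = 42, |C| = 81 > bound (violated).

Step 1: Compute V_q(n, t) = Σ_{j=0}^2 C(n, j) (q−1)^j.
  j = 0: C(5,0)·(6)^0 = 1·1 = 1.
  j = 1: C(5,1)·(6)^1 = 5·6 = 30.
  j = 2: C(5,2)·(6)^2 = 10·36 = 360.
  V_q(n, t) = 1 + 30 + 360 = 391.
Step 2: q^n = 7^5 = 16807.
Step 3: Hamming bound ⌊q^n / V_q(n,t)⌋ = ⌊16807/391⌋ = 42.
Step 4: Compare |C| = 81 to 42: violated.
The claimed |C| lies above the Hamming bound, so no 7-ary code of length 5 with d ≥ 5 can have 81 codewords.


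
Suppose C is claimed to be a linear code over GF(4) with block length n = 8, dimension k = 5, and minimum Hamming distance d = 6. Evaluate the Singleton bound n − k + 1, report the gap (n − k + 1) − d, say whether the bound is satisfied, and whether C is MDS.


Singleton RHS = n − k + 1 = 4, slack = -2, bound violated (no such code; not MDS).

Singleton bound: d ≤ n − k + 1.
Here n = 8, k = 5, so n − k + 1 = 4.
Given d = 6, check d ≤ 4: NO.
Slack = (n − k + 1) − d = -2.
The slack is negative: d = 6 exceeds n − k + 1 = 4 by 2, so the Singleton bound is violated and no linear [8, 5, 6]_4 code can exist. In particular it is not MDS (MDS requires d = n − k + 1 exactly).
Description: the claimed parameters are [8, 5, 6]_4; such a code would be impossible (violates the Singleton bound).


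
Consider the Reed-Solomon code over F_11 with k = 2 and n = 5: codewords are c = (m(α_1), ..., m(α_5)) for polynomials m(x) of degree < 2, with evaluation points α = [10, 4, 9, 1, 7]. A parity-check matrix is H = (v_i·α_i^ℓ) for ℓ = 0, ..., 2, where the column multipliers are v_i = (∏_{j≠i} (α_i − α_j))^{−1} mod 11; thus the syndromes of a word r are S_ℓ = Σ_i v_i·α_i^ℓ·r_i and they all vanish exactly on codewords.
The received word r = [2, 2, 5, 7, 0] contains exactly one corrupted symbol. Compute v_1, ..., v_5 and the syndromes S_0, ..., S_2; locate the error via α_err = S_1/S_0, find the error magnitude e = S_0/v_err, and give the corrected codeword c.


S = (3, 1, 4), error at position 2, error magnitude e = 4, c = [2, 9, 5, 7, 0].

Step 1: column multipliers v_i = (∏_{j≠i}(α_i − α_j))^{−1} mod 11.
  i = 1 (α = 10): (10−4)(10−9)(10−1)(10−7) = 6·1·9·3 = 162 ≡ 8, so v_1 = 8^{−1} = 7 (mod 11).
  i = 2 (α = 4): (4−10)(4−9)(4−1)(4−7) = (−6)·(−5)·3·(−3) = −270 ≡ 5, so v_2 = 5^{−1} = 9 (mod 11).
  i = 3 (α = 9): (9−10)(9−4)(9−1)(9−7) = (−1)·5·8·2 = −80 ≡ 8, so v_3 = 8^{−1} = 7 (mod 11).
  i = 4 (α = 1): (1−10)(1−4)(1−9)(1−7) = (−9)·(−3)·(−8)·(−6) = 1296 ≡ 9, so v_4 = 9^{−1} = 5 (mod 11).
  i = 5 (α = 7): (7−10)(7−4)(7−9)(7−1) = (−3)·3·(−2)·6 = 108 ≡ 9, so v_5 = 9^{−1} = 5 (mod 11).
  v = [7, 9, 7, 5, 5].
Step 2: syndromes of r = [2, 2, 5, 7, 0] (all sums mod 11).
  S_0 = Σ v_i r_i = 7·2 + 9·2 + 7·5 + 5·7 + 5·0 = 102 ≡ 3.
  S_1 = Σ v_i α_i r_i = 7·10·2 + 9·4·2 + 7·9·5 + 5·1·7 + 5·7·0 = 562 ≡ 1.
  α_i^2 mod 11 = [1, 5, 4, 1, 5].
  S_2 = Σ v_i α_i^2 r_i = 7·1·2 + 9·5·2 + 7·4·5 + 5·1·7 + 5·5·0 = 279 ≡ 4.
  S = (3, 1, 4) ≠ 0, so r is not a codeword (an error is present).
Step 3: locate the error. For a single error e at position i, S_ℓ = v_i·e·α_i^ℓ, so α_err = S_1/S_0.
  S_0^{−1} = 3^{−1} = 4 (mod 11), so α_err = 1·4 = 4 ≡ 4 = α_2. Error position i = 2.
  Consistency check: S_2/S_1 = 4·1 = 4 ≡ 4 = α_err ✓ (single-error assumption holds).
Step 4: error magnitude e = S_0/v_2 = S_0·∏_{j≠2}(α_2 − α_j) = 3·5 = 15 ≡ 4 (mod 11).
Step 5: correct position 2: c_2 = r_2 − e = 2 − 4 ≡ 9 (mod 11). Hence c = [2, 9, 5, 7, 0].
  Check: interpolating c through the α_i gives m(x) = 10 + 8·x (degree < 2) with m(α_i) = c_i for every i, so c is indeed a codeword.


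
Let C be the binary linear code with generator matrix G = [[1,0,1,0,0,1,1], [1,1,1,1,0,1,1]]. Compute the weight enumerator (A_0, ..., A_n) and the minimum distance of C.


Weight distribution: A_0 = 1, A_2 = 1, A_4 = 1, A_6 = 1. Minimum distance d = 2.

Enumerate all 2^2 = 4 messages m ∈ F_2^2.
For each, compute codeword c = mG in F_2^7, then tally its weight.
  m = 00 → c = 0000000, weight = 0.
  m = 10 → c = 1010011, weight = 4.
  m = 01 → c = 1111011, weight = 6.
  m = 11 → c = 0101000, weight = 2.
Tally weights:
  weight 0: 1 codewords.
  weight 2: 1 codewords.
  weight 4: 1 codewords.
  weight 6: 1 codewords.
Minimum distance d = smallest w > 0 with A_w > 0 = 2.
Sanity: Σ A_w = 4 = 2^2 = 4 ✓.


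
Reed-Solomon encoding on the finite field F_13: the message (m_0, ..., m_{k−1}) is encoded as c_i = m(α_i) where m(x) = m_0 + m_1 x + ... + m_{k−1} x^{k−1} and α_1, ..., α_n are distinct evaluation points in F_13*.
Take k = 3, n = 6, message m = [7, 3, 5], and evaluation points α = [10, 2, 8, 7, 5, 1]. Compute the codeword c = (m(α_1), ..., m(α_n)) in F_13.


c = [4, 7, 0, 0, 4, 2]

Message polynomial: m(x) = 7 + 3·x + 5·x^2 (mod 13).
For each evaluation point α_i, compute m(α_i) mod 13:
  α_1 = 10: Horner steps 5 → 1 → 4, so m(10) = 4.
  α_2 = 2: Horner steps 5 → 0 → 7, so m(2) = 7.
  α_3 = 8: Horner steps 5 → 4 → 0, so m(8) = 0.
  α_4 = 7: Horner steps 5 → 12 → 0, so m(7) = 0.
  α_5 = 5: Horner steps 5 → 2 → 4, so m(5) = 4.
  α_6 = 1: Horner steps 5 → 8 → 2, so m(1) = 2.
Codeword c = [4, 7, 0, 0, 4, 2] ∈ F_13^6.


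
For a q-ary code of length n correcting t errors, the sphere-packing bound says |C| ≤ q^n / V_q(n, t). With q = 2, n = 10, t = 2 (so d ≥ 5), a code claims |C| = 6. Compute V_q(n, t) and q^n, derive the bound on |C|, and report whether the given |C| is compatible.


V_q(n, t) = 56, q^n = 1024, Hamming bound = 18, |C| = 6 ≤ bound (satisfied).

Step 1: Compute V_q(n, t) = Σ_{j=0}^2 C(n, j) (q−1)^j.
  j = 0: C(10,0)·(1)^0 = 1·1 = 1.
  j = 1: C(10,1)·(1)^1 = 10·1 = 10.
  j = 2: C(10,2)·(1)^2 = 45·1 = 45.
  V_q(n, t) = 1 + 10 + 45 = 56.
Step 2: q^n = 2^10 = 1024.
Step 3: Hamming bound ⌊q^n / V_q(n,t)⌋ = ⌊1024/56⌋ = 18.
Step 4: Compare |C| = 6 to 18: satisfied.
The claimed |C| lies below the Hamming bound.


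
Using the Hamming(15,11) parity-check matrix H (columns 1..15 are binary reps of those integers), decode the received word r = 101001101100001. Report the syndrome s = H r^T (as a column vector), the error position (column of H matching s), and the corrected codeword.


s = (1, 1, 1, 1)^T, error position = 15, corrected codeword c = 101001101100000

Compute s = H r^T mod 2 one row at a time:
  s_1 = 0 + 1 + 1 + 0 + 0 + 0 + 0 + 1 = 3 ≡ 1 (mod 2).
  s_2 = 0 + 0 + 1 + 1 + 0 + 0 + 0 + 1 = 3 ≡ 1 (mod 2).
  s_3 = 0 + 1 + 1 + 1 + 1 + 0 + 0 + 1 = 5 ≡ 1 (mod 2).
  s_4 = 1 + 1 + 0 + 1 + 1 + 0 + 0 + 1 = 5 ≡ 1 (mod 2).
s = (1, 1, 1, 1)^T — this equals column 15 of H (binary 1111), so error is at position 15.
Correct: flip bit 15 of r = 101001101100001 to get c = 101001101100000.


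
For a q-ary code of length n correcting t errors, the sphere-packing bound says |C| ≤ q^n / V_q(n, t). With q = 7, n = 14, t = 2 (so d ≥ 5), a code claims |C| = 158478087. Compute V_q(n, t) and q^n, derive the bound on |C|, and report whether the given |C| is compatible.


V_q(n, t) = 3361, q^n = 678223072849, Hamming bound = 201792047, |C| = 158478087 ≤ bound (satisfied).

Step 1: Compute V_q(n, t) = Σ_{j=0}^2 C(n, j) (q−1)^j.
  j = 0: C(14,0)·(6)^0 = 1·1 = 1.
  j = 1: C(14,1)·(6)^1 = 14·6 = 84.
  j = 2: C(14,2)·(6)^2 = 91·36 = 3276.
  V_q(n, t) = 1 + 84 + 3276 = 3361.
Step 2: q^n = 7^14 = 678223072849.
Step 3: Hamming bound ⌊q^n / V_q(n,t)⌋ = ⌊678223072849/3361⌋ = 201792047.
Step 4: Compare |C| = 158478087 to 201792047: satisfied.
The claimed |C| lies below the Hamming bound.


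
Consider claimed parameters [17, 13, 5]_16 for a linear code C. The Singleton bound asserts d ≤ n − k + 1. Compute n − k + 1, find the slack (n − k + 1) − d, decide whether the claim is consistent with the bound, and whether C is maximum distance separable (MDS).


Singleton RHS = n − k + 1 = 5, slack = 0, bound satisfied, MDS.

Singleton bound: d ≤ n − k + 1.
Here n = 17, k = 13, so n − k + 1 = 5.
Given d = 5, check d ≤ 5: YES.
Slack = (n − k + 1) − d = 0.
The code is MDS (slack = 0).
Description: the claimed parameters are [17, 13, 5]_16; such a code would be MDS (meets Singleton bound).


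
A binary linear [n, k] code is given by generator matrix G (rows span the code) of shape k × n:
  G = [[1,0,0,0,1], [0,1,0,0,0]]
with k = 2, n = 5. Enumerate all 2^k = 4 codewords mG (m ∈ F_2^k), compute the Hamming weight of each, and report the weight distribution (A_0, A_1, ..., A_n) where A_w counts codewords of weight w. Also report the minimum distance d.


Weight distribution: A_0 = 1, A_1 = 1, A_2 = 1, A_3 = 1. Minimum distance d = 1.

Enumerate all 2^2 = 4 messages m ∈ F_2^2.
For each, compute codeword c = mG in F_2^5, then tally its weight.
  m = 00 → c = 00000, weight = 0.
  m = 10 → c = 10001, weight = 2.
  m = 01 → c = 01000, weight = 1.
  m = 11 → c = 11001, weight = 3.
Tally weights:
  weight 0: 1 codewords.
  weight 1: 1 codewords.
  weight 2: 1 codewords.
  weight 3: 1 codewords.
Minimum distance d = smallest w > 0 with A_w > 0 = 1.
Sanity: Σ A_w = 4 = 2^2 = 4 ✓.


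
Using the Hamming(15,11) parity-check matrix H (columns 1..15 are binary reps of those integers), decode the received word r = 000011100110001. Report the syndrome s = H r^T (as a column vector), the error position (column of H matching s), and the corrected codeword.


s = (1, 0, 1, 0)^T, error position = 10, corrected codeword c = 000011100010001

Compute s = H r^T mod 2 one row at a time:
  s_1 = 0 + 0 + 1 + 1 + 0 + 0 + 0 + 1 = 3 ≡ 1 (mod 2).
  s_2 = 0 + 1 + 1 + 1 + 0 + 0 + 0 + 1 = 4 ≡ 0 (mod 2).
  s_3 = 0 + 0 + 1 + 1 + 1 + 1 + 0 + 1 = 5 ≡ 1 (mod 2).
  s_4 = 0 + 0 + 1 + 1 + 0 + 1 + 0 + 1 = 4 ≡ 0 (mod 2).
s = (1, 0, 1, 0)^T — this equals column 10 of H (binary 1010), so error is at position 10.
Correct: flip bit 10 of r = 000011100110001 to get c = 000011100010001.


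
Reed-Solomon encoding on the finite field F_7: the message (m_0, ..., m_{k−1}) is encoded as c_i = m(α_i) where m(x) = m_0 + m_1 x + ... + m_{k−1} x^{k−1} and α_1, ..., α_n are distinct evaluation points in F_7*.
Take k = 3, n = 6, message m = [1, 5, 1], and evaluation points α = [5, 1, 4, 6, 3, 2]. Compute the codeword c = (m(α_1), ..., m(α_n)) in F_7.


c = [2, 0, 2, 4, 4, 1]

Message polynomial: m(x) = 1 + 5·x + 1·x^2 (mod 7).
For each evaluation point α_i, compute m(α_i) mod 7:
  α_1 = 5: Horner steps 1 → 3 → 2, so m(5) = 2.
  α_2 = 1: Horner steps 1 → 6 → 0, so m(1) = 0.
  α_3 = 4: Horner steps 1 → 2 → 2, so m(4) = 2.
  α_4 = 6: Horner steps 1 → 4 → 4, so m(6) = 4.
  α_5 = 3: Horner steps 1 → 1 → 4, so m(3) = 4.
  α_6 = 2: Horner steps 1 → 0 → 1, so m(2) = 1.
Codeword c = [2, 0, 2, 4, 4, 1] ∈ F_7^6.


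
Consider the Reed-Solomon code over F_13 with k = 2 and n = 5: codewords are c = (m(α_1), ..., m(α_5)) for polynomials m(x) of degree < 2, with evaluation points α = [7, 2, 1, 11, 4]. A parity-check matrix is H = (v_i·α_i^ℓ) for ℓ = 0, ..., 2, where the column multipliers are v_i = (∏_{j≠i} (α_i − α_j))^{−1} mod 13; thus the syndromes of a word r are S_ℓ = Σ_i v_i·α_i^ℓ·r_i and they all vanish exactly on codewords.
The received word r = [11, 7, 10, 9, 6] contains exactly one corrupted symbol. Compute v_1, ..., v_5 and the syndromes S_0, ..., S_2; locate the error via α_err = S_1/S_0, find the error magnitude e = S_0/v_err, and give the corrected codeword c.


S = (2, 2, 2), error at position 3, error magnitude e = 9, c = [11, 7, 1, 9, 6].

Step 1: column multipliers v_i = (∏_{j≠i}(α_i − α_j))^{−1} mod 13.
  i = 1 (α = 7): (7−2)(7−1)(7−11)(7−4) = 5·6·(−4)·3 = −360 ≡ 4, so v_1 = 4^{−1} = 10 (mod 13).
  i = 2 (α = 2): (2−7)(2−1)(2−11)(2−4) = (−5)·1·(−9)·(−2) = −90 ≡ 1, so v_2 = 1^{−1} = 1 (mod 13).
  i = 3 (α = 1): (1−7)(1−2)(1−11)(1−4) = (−6)·(−1)·(−10)·(−3) = 180 ≡ 11, so v_3 = 11^{−1} = 6 (mod 13).
  i = 4 (α = 11): (11−7)(11−2)(11−1)(11−4) = 4·9·10·7 = 2520 ≡ 11, so v_4 = 11^{−1} = 6 (mod 13).
  i = 5 (α = 4): (4−7)(4−2)(4−1)(4−11) = (−3)·2·3·(−7) = 126 ≡ 9, so v_5 = 9^{−1} = 3 (mod 13).
  v = [10, 1, 6, 6, 3].
Step 2: syndromes of r = [11, 7, 10, 9, 6] (all sums mod 13).
  S_0 = Σ v_i r_i = 10·11 + 1·7 + 6·10 + 6·9 + 3·6 = 249 ≡ 2.
  S_1 = Σ v_i α_i r_i = 10·7·11 + 1·2·7 + 6·1·10 + 6·11·9 + 3·4·6 = 1510 ≡ 2.
  α_i^2 mod 13 = [10, 4, 1, 4, 3].
  S_2 = Σ v_i α_i^2 r_i = 10·10·11 + 1·4·7 + 6·1·10 + 6·4·9 + 3·3·6 = 1458 ≡ 2.
  S = (2, 2, 2) ≠ 0, so r is not a codeword (an error is present).
Step 3: locate the error. For a single error e at position i, S_ℓ = v_i·e·α_i^ℓ, so α_err = S_1/S_0.
  S_0^{−1} = 2^{−1} = 7 (mod 13), so α_err = 2·7 = 14 ≡ 1 = α_3. Error position i = 3.
  Consistency check: S_2/S_1 = 2·7 = 14 ≡ 1 = α_err ✓ (single-error assumption holds).
Step 4: error magnitude e = S_0/v_3 = S_0·∏_{j≠3}(α_3 − α_j) = 2·11 = 22 ≡ 9 (mod 13).
Step 5: correct position 3: c_3 = r_3 − e = 10 − 9 ≡ 1 (mod 13). Hence c = [11, 7, 1, 9, 6].
  Check: interpolating c through the α_i gives m(x) = 8 + 6·x (degree < 2) with m(α_i) = c_i for every i, so c is indeed a codeword.


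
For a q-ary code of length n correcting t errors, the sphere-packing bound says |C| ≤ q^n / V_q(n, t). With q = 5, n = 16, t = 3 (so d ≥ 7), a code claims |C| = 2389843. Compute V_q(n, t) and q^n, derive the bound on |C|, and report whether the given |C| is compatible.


V_q(n, t) = 37825, q^n = 152587890625, Hamming bound = 4034048, |C| = 2389843 ≤ bound (satisfied).

Step 1: Compute V_q(n, t) = Σ_{j=0}^3 C(n, j) (q−1)^j.
  j = 0: C(16,0)·(4)^0 = 1·1 = 1.
  j = 1: C(16,1)·(4)^1 = 16·4 = 64.
  j = 2: C(16,2)·(4)^2 = 120·16 = 1920.
  j = 3: C(16,3)·(4)^3 = 560·64 = 35840.
  V_q(n, t) = 1 + 64 + 1920 + 35840 = 37825.
Step 2: q^n = 5^16 = 152587890625.
Step 3: Hamming bound ⌊q^n / V_q(n,t)⌋ = ⌊152587890625/37825⌋ = 4034048.
Step 4: Compare |C| = 2389843 to 4034048: satisfied.
The claimed |C| lies below the Hamming bound.


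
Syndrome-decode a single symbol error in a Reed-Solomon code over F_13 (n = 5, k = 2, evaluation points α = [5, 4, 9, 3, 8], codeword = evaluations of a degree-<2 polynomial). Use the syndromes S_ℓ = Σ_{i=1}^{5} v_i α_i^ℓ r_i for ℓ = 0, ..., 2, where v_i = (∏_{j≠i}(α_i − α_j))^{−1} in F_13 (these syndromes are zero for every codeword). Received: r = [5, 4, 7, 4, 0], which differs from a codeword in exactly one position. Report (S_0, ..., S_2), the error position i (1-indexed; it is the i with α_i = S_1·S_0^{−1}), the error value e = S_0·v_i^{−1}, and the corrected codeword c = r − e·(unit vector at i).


S = (1, 4, 3), error at position 2, error magnitude e = 6, c = [5, 11, 7, 4, 0].

Step 1: column multipliers v_i = (∏_{j≠i}(α_i − α_j))^{−1} mod 13.
  i = 1 (α = 5): (5−4)(5−9)(5−3)(5−8) = 1·(−4)·2·(−3) = 24 ≡ 11, so v_1 = 11^{−1} = 6 (mod 13).
  i = 2 (α = 4): (4−5)(4−9)(4−3)(4−8) = (−1)·(−5)·1·(−4) = −20 ≡ 6, so v_2 = 6^{−1} = 11 (mod 13).
  i = 3 (α = 9): (9−5)(9−4)(9−3)(9−8) = 4·5·6·1 = 120 ≡ 3, so v_3 = 3^{−1} = 9 (mod 13).
  i = 4 (α = 3): (3−5)(3−4)(3−9)(3−8) = (−2)·(−1)·(−6)·(−5) = 60 ≡ 8, so v_4 = 8^{−1} = 5 (mod 13).
  i = 5 (α = 8): (8−5)(8−4)(8−9)(8−3) = 3·4·(−1)·5 = −60 ≡ 5, so v_5 = 5^{−1} = 8 (mod 13).
  v = [6, 11, 9, 5, 8].
Step 2: syndromes of r = [5, 4, 7, 4, 0] (all sums mod 13).
  S_0 = Σ v_i r_i = 6·5 + 11·4 + 9·7 + 5·4 + 8·0 = 157 ≡ 1.
  S_1 = Σ v_i α_i r_i = 6·5·5 + 11·4·4 + 9·9·7 + 5·3·4 + 8·8·0 = 953 ≡ 4.
  α_i^2 mod 13 = [12, 3, 3, 9, 12].
  S_2 = Σ v_i α_i^2 r_i = 6·12·5 + 11·3·4 + 9·3·7 + 5·9·4 + 8·12·0 = 861 ≡ 3.
  S = (1, 4, 3) ≠ 0, so r is not a codeword (an error is present).
Step 3: locate the error. For a single error e at position i, S_ℓ = v_i·e·α_i^ℓ, so α_err = S_1/S_0.
  S_0^{−1} = 1^{−1} = 1 (mod 13), so α_err = 4·1 = 4 ≡ 4 = α_2. Error position i = 2.
  Consistency check: S_2/S_1 = 3·10 = 30 ≡ 4 = α_err ✓ (single-error assumption holds).
Step 4: error magnitude e = S_0/v_2 = S_0·∏_{j≠2}(α_2 − α_j) = 1·6 = 6 ≡ 6 (mod 13).
Step 5: correct position 2: c_2 = r_2 − e = 4 − 6 ≡ 11 (mod 13). Hence c = [5, 11, 7, 4, 0].
  Check: interpolating c through the α_i gives m(x) = 9 + 7·x (degree < 2) with m(α_i) = c_i for every i, so c is indeed a codeword.


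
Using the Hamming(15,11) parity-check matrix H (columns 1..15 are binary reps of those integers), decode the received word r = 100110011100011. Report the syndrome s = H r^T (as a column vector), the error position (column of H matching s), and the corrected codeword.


s = (1, 0, 1, 0)^T, error position = 10, corrected codeword c = 100110011000011

Compute s = H r^T mod 2 one row at a time:
  s_1 = 1 + 1 + 1 + 0 + 0 + 0 + 1 + 1 = 5 ≡ 1 (mod 2).
  s_2 = 1 + 1 + 0 + 0 + 0 + 0 + 1 + 1 = 4 ≡ 0 (mod 2).
  s_3 = 0 + 0 + 0 + 0 + 1 + 0 + 1 + 1 = 3 ≡ 1 (mod 2).
  s_4 = 1 + 0 + 1 + 0 + 1 + 0 + 0 + 1 = 4 ≡ 0 (mod 2).
s = (1, 0, 1, 0)^T — this equals column 10 of H (binary 1010), so error is at position 10.
Correct: flip bit 10 of r = 100110011100011 to get c = 100110011000011.


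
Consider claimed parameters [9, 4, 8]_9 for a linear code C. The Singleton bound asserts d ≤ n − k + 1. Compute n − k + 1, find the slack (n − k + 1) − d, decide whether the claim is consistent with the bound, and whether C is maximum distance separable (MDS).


Singleton RHS = n − k + 1 = 6, slack = -2, bound violated (no such code; not MDS).

Singleton bound: d ≤ n − k + 1.
Here n = 9, k = 4, so n − k + 1 = 6.
Given d = 8, check d ≤ 6: NO.
Slack = (n − k + 1) − d = -2.
The slack is negative: d = 8 exceeds n − k + 1 = 6 by 2, so the Singleton bound is violated and no linear [9, 4, 8]_9 code can exist. In particular it is not MDS (MDS requires d = n − k + 1 exactly).
Description: the claimed parameters are [9, 4, 8]_9; such a code would be impossible (violates the Singleton bound).


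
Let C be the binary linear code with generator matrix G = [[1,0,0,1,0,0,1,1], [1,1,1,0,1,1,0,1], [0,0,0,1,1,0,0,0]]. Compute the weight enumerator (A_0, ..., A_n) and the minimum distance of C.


Weight distribution: A_0 = 1, A_2 = 1, A_4 = 3, A_6 = 3. Minimum distance d = 2.

Enumerate all 2^3 = 8 messages m ∈ F_2^3.
For each, compute codeword c = mG in F_2^8, then tally its weight.
  m = 000 → c = 00000000, weight = 0.
  m = 100 → c = 10010011, weight = 4.
  m = 010 → c = 11101101, weight = 6.
  m = 110 → c = 01111110, weight = 6.
  m = 001 → c = 00011000, weight = 2.
  m = 101 → c = 10001011, weight = 4.
  m = 011 → c = 11110101, weight = 6.
  m = 111 → c = 01100110, weight = 4.
Tally weights:
  weight 0: 1 codewords.
  weight 2: 1 codewords.
  weight 4: 3 codewords.
  weight 6: 3 codewords.
Minimum distance d = smallest w > 0 with A_w > 0 = 2.
Sanity: Σ A_w = 8 = 2^3 = 8 ✓.


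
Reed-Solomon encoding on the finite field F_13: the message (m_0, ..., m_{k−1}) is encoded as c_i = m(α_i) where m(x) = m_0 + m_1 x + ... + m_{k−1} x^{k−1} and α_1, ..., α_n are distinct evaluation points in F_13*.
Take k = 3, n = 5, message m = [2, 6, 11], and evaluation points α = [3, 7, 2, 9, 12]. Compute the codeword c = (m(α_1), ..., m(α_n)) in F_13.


c = [2, 11, 6, 11, 7]

Message polynomial: m(x) = 2 + 6·x + 11·x^2 (mod 13).
For each evaluation point α_i, compute m(α_i) mod 13:
  α_1 = 3: Horner steps 11 → 0 → 2, so m(3) = 2.
  α_2 = 7: Horner steps 11 → 5 → 11, so m(7) = 11.
  α_3 = 2: Horner steps 11 → 2 → 6, so m(2) = 6.
  α_4 = 9: Horner steps 11 → 1 → 11, so m(9) = 11.
  α_5 = 12: Horner steps 11 → 8 → 7, so m(12) = 7.
Codeword c = [2, 11, 6, 11, 7] ∈ F_13^5.


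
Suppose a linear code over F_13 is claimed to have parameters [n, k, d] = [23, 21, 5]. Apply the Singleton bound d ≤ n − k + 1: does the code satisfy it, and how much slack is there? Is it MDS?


Singleton RHS = n − k + 1 = 3, slack = -2, bound violated (no such code; not MDS).

Singleton bound: d ≤ n − k + 1.
Here n = 23, k = 21, so n − k + 1 = 3.
Given d = 5, check d ≤ 3: NO.
Slack = (n − k + 1) − d = -2.
The slack is negative: d = 5 exceeds n − k + 1 = 3 by 2, so the Singleton bound is violated and no linear [23, 21, 5]_13 code can exist. In particular it is not MDS (MDS requires d = n − k + 1 exactly).
Description: the claimed parameters are [23, 21, 5]_13; such a code would be impossible (violates the Singleton bound).


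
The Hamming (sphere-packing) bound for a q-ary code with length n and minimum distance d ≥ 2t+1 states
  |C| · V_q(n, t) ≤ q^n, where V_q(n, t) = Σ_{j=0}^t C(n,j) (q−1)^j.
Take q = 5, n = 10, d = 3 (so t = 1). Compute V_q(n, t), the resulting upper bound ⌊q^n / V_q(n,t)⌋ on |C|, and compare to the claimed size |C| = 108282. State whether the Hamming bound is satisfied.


V_q(n, t) = 41, q^n = 9765625, Hamming bound = 238185, |C| = 108282 ≤ bound (satisfied).

Step 1: Compute V_q(n, t) = Σ_{j=0}^1 C(n, j) (q−1)^j.
  j = 0: C(10,0)·(4)^0 = 1·1 = 1.
  j = 1: C(10,1)·(4)^1 = 10·4 = 40.
  V_q(n, t) = 1 + 40 = 41.
Step 2: q^n = 5^10 = 9765625.
Step 3: Hamming bound ⌊q^n / V_q(n,t)⌋ = ⌊9765625/41⌋ = 238185.
Step 4: Compare |C| = 108282 to 238185: satisfied.
The claimed |C| lies below the Hamming bound.


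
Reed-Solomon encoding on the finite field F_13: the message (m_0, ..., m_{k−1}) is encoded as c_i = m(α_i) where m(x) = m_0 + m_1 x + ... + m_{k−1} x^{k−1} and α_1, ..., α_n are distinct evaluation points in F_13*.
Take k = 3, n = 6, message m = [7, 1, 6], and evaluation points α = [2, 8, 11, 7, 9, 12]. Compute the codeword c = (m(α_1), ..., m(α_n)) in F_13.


c = [7, 9, 3, 9, 8, 12]

Message polynomial: m(x) = 7 + 1·x + 6·x^2 (mod 13).
For each evaluation point α_i, compute m(α_i) mod 13:
  α_1 = 2: Horner steps 6 → 0 → 7, so m(2) = 7.
  α_2 = 8: Horner steps 6 → 10 → 9, so m(8) = 9.
  α_3 = 11: Horner steps 6 → 2 → 3, so m(11) = 3.
  α_4 = 7: Horner steps 6 → 4 → 9, so m(7) = 9.
  α_5 = 9: Horner steps 6 → 3 → 8, so m(9) = 8.
  α_6 = 12: Horner steps 6 → 8 → 12, so m(12) = 12.
Codeword c = [7, 9, 3, 9, 8, 12] ∈ F_13^6.


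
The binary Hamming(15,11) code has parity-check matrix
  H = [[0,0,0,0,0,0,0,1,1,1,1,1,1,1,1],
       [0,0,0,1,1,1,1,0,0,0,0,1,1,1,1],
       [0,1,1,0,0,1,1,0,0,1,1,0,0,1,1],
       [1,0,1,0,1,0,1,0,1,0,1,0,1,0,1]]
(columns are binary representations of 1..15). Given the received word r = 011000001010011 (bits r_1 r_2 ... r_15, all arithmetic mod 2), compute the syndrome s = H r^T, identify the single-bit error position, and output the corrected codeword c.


s = (0, 0, 1, 0)^T, error position = 2, corrected codeword c = 001000001010011

Compute s = H r^T mod 2 one row at a time:
  s_1 = 0 + 1 + 0 + 1 + 0 + 0 + 1 + 1 = 4 ≡ 0 (mod 2).
  s_2 = 0 + 0 + 0 + 0 + 0 + 0 + 1 + 1 = 2 ≡ 0 (mod 2).
  s_3 = 1 + 1 + 0 + 0 + 0 + 1 + 1 + 1 = 5 ≡ 1 (mod 2).
  s_4 = 0 + 1 + 0 + 0 + 1 + 1 + 0 + 1 = 4 ≡ 0 (mod 2).
s = (0, 0, 1, 0)^T — this equals column 2 of H (binary 0010), so error is at position 2.
Correct: flip bit 2 of r = 011000001010011 to get c = 001000001010011.


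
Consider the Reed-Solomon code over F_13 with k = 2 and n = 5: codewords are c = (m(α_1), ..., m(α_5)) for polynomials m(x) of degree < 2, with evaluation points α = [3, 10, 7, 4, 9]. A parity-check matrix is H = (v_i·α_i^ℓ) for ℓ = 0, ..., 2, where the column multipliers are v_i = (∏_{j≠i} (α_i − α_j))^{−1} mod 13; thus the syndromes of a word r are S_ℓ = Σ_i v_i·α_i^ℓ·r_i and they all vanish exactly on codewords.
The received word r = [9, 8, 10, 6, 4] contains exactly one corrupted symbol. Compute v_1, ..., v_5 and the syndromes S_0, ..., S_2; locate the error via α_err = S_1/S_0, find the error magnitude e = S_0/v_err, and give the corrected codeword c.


S = (8, 2, 7), error at position 2, error magnitude e = 7, c = [9, 1, 10, 6, 4].

Step 1: column multipliers v_i = (∏_{j≠i}(α_i − α_j))^{−1} mod 13.
  i = 1 (α = 3): (3−10)(3−7)(3−4)(3−9) = (−7)·(−4)·(−1)·(−6) = 168 ≡ 12, so v_1 = 12^{−1} = 12 (mod 13).
  i = 2 (α = 10): (10−3)(10−7)(10−4)(10−9) = 7·3·6·1 = 126 ≡ 9, so v_2 = 9^{−1} = 3 (mod 13).
  i = 3 (α = 7): (7−3)(7−10)(7−4)(7−9) = 4·(−3)·3·(−2) = 72 ≡ 7, so v_3 = 7^{−1} = 2 (mod 13).
  i = 4 (α = 4): (4−3)(4−10)(4−7)(4−9) = 1·(−6)·(−3)·(−5) = −90 ≡ 1, so v_4 = 1^{−1} = 1 (mod 13).
  i = 5 (α = 9): (9−3)(9−10)(9−7)(9−4) = 6·(−1)·2·5 = −60 ≡ 5, so v_5 = 5^{−1} = 8 (mod 13).
  v = [12, 3, 2, 1, 8].
Step 2: syndromes of r = [9, 8, 10, 6, 4] (all sums mod 13).
  S_0 = Σ v_i r_i = 12·9 + 3·8 + 2·10 + 1·6 + 8·4 = 190 ≡ 8.
  S_1 = Σ v_i α_i r_i = 12·3·9 + 3·10·8 + 2·7·10 + 1·4·6 + 8·9·4 = 1016 ≡ 2.
  α_i^2 mod 13 = [9, 9, 10, 3, 3].
  S_2 = Σ v_i α_i^2 r_i = 12·9·9 + 3·9·8 + 2·10·10 + 1·3·6 + 8·3·4 = 1502 ≡ 7.
  S = (8, 2, 7) ≠ 0, so r is not a codeword (an error is present).
Step 3: locate the error. For a single error e at position i, S_ℓ = v_i·e·α_i^ℓ, so α_err = S_1/S_0.
  S_0^{−1} = 8^{−1} = 5 (mod 13), so α_err = 2·5 = 10 ≡ 10 = α_2. Error position i = 2.
  Consistency check: S_2/S_1 = 7·7 = 49 ≡ 10 = α_err ✓ (single-error assumption holds).
Step 4: error magnitude e = S_0/v_2 = S_0·∏_{j≠2}(α_2 − α_j) = 8·9 = 72 ≡ 7 (mod 13).
Step 5: correct position 2: c_2 = r_2 − e = 8 − 7 ≡ 1 (mod 13). Hence c = [9, 1, 10, 6, 4].
  Check: interpolating c through the α_i gives m(x) = 5 + 10·x (degree < 2) with m(α_i) = c_i for every i, so c is indeed a codeword.
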